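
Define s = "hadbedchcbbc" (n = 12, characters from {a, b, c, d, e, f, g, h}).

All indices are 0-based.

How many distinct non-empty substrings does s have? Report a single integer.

rank→(start, suffix):
  0 → (1, 'adbedchcbbc')
  1 → (9, 'bbc')
  2 → (10, 'bc')
  3 → (3, 'bedchcbbc')
  4 → (11, 'c')
  5 → (8, 'cbbc')
  6 → (6, 'chcbbc')
  7 → (2, 'dbedchcbbc')
  8 → (5, 'dchcbbc')
  9 → (4, 'edchcbbc')
  10 → (0, 'hadbedchcbbc')
  11 → (7, 'hcbbc')

SA = [1, 9, 10, 3, 11, 8, 6, 2, 5, 4, 0, 7]
rank  pair      lcp
   1  s[1:],s[9:]  0  ''
   2  s[9:],s[10:]  1  'b'
   3  s[10:],s[3:]  1  'b'
   4  s[3:],s[11:]  0  ''
   5  s[11:],s[8:]  1  'c'
   6  s[8:],s[6:]  1  'c'
   7  s[6:],s[2:]  0  ''
   8  s[2:],s[5:]  1  'd'
   9  s[5:],s[4:]  0  ''
  10  s[4:],s[0:]  0  ''
  11  s[0:],s[7:]  1  'h'

n(n+1)/2 = 12·13/2 = 78
Σ LCP = 0 + 0 + 1 + 1 + 0 + 1 + 1 + 0 + 1 + 0 + 0 + 1 = 6
distinct = 78 − 6 = 72

72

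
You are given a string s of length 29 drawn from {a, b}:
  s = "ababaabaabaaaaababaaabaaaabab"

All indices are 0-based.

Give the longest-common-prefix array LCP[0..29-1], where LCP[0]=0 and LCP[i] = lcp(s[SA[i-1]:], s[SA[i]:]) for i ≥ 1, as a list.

sorted suffixes:
  #0 SA[0]=10  'aaaaababaaabaaaabab'
  #1 SA[1]=22  'aaaabab'
  #2 SA[2]=11  'aaaababaaabaaaabab'
  #3 SA[3]=18  'aaabaaaabab'
  #4 SA[4]=23  'aaabab'
  #5 SA[5]=12  'aaababaaabaaaabab'
  #6 SA[6]=7  'aabaaaaababaaabaaaabab'
  #7 SA[7]=19  'aabaaaabab'
  #8 SA[8]=4  'aabaabaaaaababaaabaaaabab'
  #9 SA[9]=24  'aabab'
  #10 SA[10]=13  'aababaaabaaaabab'
  #11 SA[11]=27  'ab'
  #12 SA[12]=8  'abaaaaababaaabaaaabab'
  #13 SA[13]=20  'abaaaabab'
  #14 SA[14]=16  'abaaabaaaabab'
  #15 SA[15]=5  'abaabaaaaababaaabaaaabab'
  #16 SA[16]=2  'abaabaabaaaaababaaabaaaabab'
  #17 SA[17]=25  'abab'
  #18 SA[18]=14  'ababaaabaaaabab'
  #19 SA[19]=0  'ababaabaabaaaaababaaabaaaabab'
  #20 SA[20]=28  'b'
  #21 SA[21]=9  'baaaaababaaabaaaabab'
  #22 SA[22]=21  'baaaabab'
  #23 SA[23]=17  'baaabaaaabab'
  #24 SA[24]=6  'baabaaaaababaaabaaaabab'
  #25 SA[25]=3  'baabaabaaaaababaaabaaaabab'
  #26 SA[26]=26  'bab'
  #27 SA[27]=15  'babaaabaaaabab'
  #28 SA[28]=1  'babaabaabaaaaababaaabaaaabab'

SA = [10, 22, 11, 18, 23, 12, 7, 19, 4, 24, 13, 27, 8, 20, 16, 5, 2, 25, 14, 0, 28, 9, 21, 17, 6, 3, 26, 15, 1]
[i] adj suffixes → lcp
  [1] 10/22 → 4 ('aaaa')
  [2] 22/11 → 7 ('aaaabab')
  [3] 11/18 → 3 ('aaa')
  [4] 18/23 → 5 ('aaaba')
  [5] 23/12 → 6 ('aaabab')
  [6] 12/7 → 2 ('aa')
  [7] 7/19 → 7 ('aabaaaa')
  [8] 19/4 → 5 ('aabaa')
  [9] 4/24 → 4 ('aaba')
  [10] 24/13 → 5 ('aabab')
  [11] 13/27 → 1 ('a')
  [12] 27/8 → 2 ('ab')
  [13] 8/20 → 6 ('abaaaa')
  [14] 20/16 → 5 ('abaaa')
  [15] 16/5 → 4 ('abaa')
  [16] 5/2 → 7 ('abaabaa')
  [17] 2/25 → 3 ('aba')
  [18] 25/14 → 4 ('abab')
  [19] 14/0 → 6 ('ababaa')
  [20] 0/28 → 0 ('')
  [21] 28/9 → 1 ('b')
  [22] 9/21 → 5 ('baaaa')
  [23] 21/17 → 4 ('baaa')
  [24] 17/6 → 3 ('baa')
  [25] 6/3 → 6 ('baabaa')
  [26] 3/26 → 2 ('ba')
  [27] 26/15 → 3 ('bab')
  [28] 15/1 → 5 ('babaa')

[0, 4, 7, 3, 5, 6, 2, 7, 5, 4, 5, 1, 2, 6, 5, 4, 7, 3, 4, 6, 0, 1, 5, 4, 3, 6, 2, 3, 5]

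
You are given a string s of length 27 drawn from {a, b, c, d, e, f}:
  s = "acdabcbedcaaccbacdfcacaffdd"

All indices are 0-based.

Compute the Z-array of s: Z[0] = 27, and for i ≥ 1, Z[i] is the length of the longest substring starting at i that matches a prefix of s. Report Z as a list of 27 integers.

Z[0]=27
i=1: fresh scan; Z[1]=0
i=2: fresh scan; Z[2]=0
i=3: fresh scan; Z[3]=1 extend→box=[3,4)
i=4: fresh scan; Z[4]=0
i=5: fresh scan; Z[5]=0
i=6: fresh scan; Z[6]=0
i=7: fresh scan; Z[7]=0
i=8: fresh scan; Z[8]=0
i=9: fresh scan; Z[9]=0
i=10: fresh scan; Z[10]=1 extend→box=[10,11)
i=11: fresh scan; Z[11]=2 extend→box=[11,13)
i=12: min(r-i=1, Z[1]=0)=0; Z[12]=0
i=13: fresh scan; Z[13]=0
i=14: fresh scan; Z[14]=0
i=15: fresh scan; Z[15]=3 extend→box=[15,18)
i=16: min(r-i=2, Z[1]=0)=0; Z[16]=0
i=17: min(r-i=1, Z[2]=0)=0; Z[17]=0
i=18: fresh scan; Z[18]=0
i=19: fresh scan; Z[19]=0
i=20: fresh scan; Z[20]=2 extend→box=[20,22)
i=21: min(r-i=1, Z[1]=0)=0; Z[21]=0
i=22: fresh scan; Z[22]=1 extend→box=[22,23)
i=23: fresh scan; Z[23]=0
i=24: fresh scan; Z[24]=0
i=25: fresh scan; Z[25]=0
i=26: fresh scan; Z[26]=0

[27, 0, 0, 1, 0, 0, 0, 0, 0, 0, 1, 2, 0, 0, 0, 3, 0, 0, 0, 0, 2, 0, 1, 0, 0, 0, 0]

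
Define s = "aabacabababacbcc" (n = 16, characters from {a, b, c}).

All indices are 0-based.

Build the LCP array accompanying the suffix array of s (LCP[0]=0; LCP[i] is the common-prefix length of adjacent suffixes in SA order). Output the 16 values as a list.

sorted suffixes:
  #0 SA[0]=0  'aabacabababacbcc'
  #1 SA[1]=5  'abababacbcc'
  #2 SA[2]=7  'ababacbcc'
  #3 SA[3]=1  'abacabababacbcc'
  #4 SA[4]=9  'abacbcc'
  #5 SA[5]=3  'acabababacbcc'
  #6 SA[6]=11  'acbcc'
  #7 SA[7]=6  'bababacbcc'
  #8 SA[8]=8  'babacbcc'
  #9 SA[9]=2  'bacabababacbcc'
  #10 SA[10]=10  'bacbcc'
  #11 SA[11]=13  'bcc'
  #12 SA[12]=15  'c'
  #13 SA[13]=4  'cabababacbcc'
  #14 SA[14]=12  'cbcc'
  #15 SA[15]=14  'cc'

SA = [0, 5, 7, 1, 9, 3, 11, 6, 8, 2, 10, 13, 15, 4, 12, 14]
[i] adj suffixes → lcp
  [1] 0/5 → 1 ('a')
  [2] 5/7 → 5 ('ababa')
  [3] 7/1 → 3 ('aba')
  [4] 1/9 → 4 ('abac')
  [5] 9/3 → 1 ('a')
  [6] 3/11 → 2 ('ac')
  [7] 11/6 → 0 ('')
  [8] 6/8 → 4 ('baba')
  [9] 8/2 → 2 ('ba')
  [10] 2/10 → 3 ('bac')
  [11] 10/13 → 1 ('b')
  [12] 13/15 → 0 ('')
  [13] 15/4 → 1 ('c')
  [14] 4/12 → 1 ('c')
  [15] 12/14 → 1 ('c')

[0, 1, 5, 3, 4, 1, 2, 0, 4, 2, 3, 1, 0, 1, 1, 1]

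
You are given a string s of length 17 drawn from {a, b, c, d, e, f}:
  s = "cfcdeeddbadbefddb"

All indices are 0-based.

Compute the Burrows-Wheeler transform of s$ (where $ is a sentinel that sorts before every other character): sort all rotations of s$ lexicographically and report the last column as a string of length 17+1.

rank  rotation            last
    0  $cfcdeeddbadbefddb  b
    1  adbefddb$cfcdeeddb  b
    2  b$cfcdeeddbadbefdd  d
    3  badbefddb$cfcdeedd  d
    4  befddb$cfcdeeddbad  d
    5  cdeeddbadbefddb$cf  f
    6  cfcdeeddbadbefddb$  $
    7  db$cfcdeeddbadbefd  d
    8  dbadbefddb$cfcdeed  d
    9  dbefddb$cfcdeeddba  a
   10  ddb$cfcdeeddbadbef  f
   11  ddbadbefddb$cfcdee  e
   12  deeddbadbefddb$cfc  c
   13  eddbadbefddb$cfcde  e
   14  eeddbadbefddb$cfcd  d
   15  efddb$cfcdeeddbadb  b
   16  fcdeeddbadbefddb$c  c
   17  fddb$cfcdeeddbadbe  e

bbdddf$ddafecedbce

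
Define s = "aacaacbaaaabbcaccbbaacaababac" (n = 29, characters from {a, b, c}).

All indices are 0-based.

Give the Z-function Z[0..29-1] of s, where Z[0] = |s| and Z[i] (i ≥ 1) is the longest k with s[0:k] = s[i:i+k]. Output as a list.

Z[0]=29
i=1: i≥r, start 0; Z[1]=1 scan→box=[1,2)
i=2: i≥r, start 0; Z[2]=0
i=3: i≥r, start 0; Z[3]=3 scan→box=[3,6)
i=4: min(r-i=2, Z[1]=1)=1; Z[4]=1
i=5: min(r-i=1, Z[2]=0)=0; Z[5]=0
i=6: i≥r, start 0; Z[6]=0
i=7: i≥r, start 0; Z[7]=2 scan→box=[7,9)
i=8: min(r-i=1, Z[1]=1)=1; Z[8]=2 scan→box=[8,10)
i=9: min(r-i=1, Z[1]=1)=1; Z[9]=2 scan→box=[9,11)
i=10: min(r-i=1, Z[1]=1)=1; Z[10]=1
i=11: i≥r, start 0; Z[11]=0
i=12: i≥r, start 0; Z[12]=0
i=13: i≥r, start 0; Z[13]=0
i=14: i≥r, start 0; Z[14]=1 scan→box=[14,15)
i=15: i≥r, start 0; Z[15]=0
i=16: i≥r, start 0; Z[16]=0
i=17: i≥r, start 0; Z[17]=0
i=18: i≥r, start 0; Z[18]=0
i=19: i≥r, start 0; Z[19]=5 scan→box=[19,24)
i=20: min(r-i=4, Z[1]=1)=1; Z[20]=1
i=21: min(r-i=3, Z[2]=0)=0; Z[21]=0
i=22: min(r-i=2, Z[3]=3)=2; Z[22]=2
i=23: min(r-i=1, Z[4]=1)=1; Z[23]=1
i=24: i≥r, start 0; Z[24]=0
i=25: i≥r, start 0; Z[25]=1 scan→box=[25,26)
i=26: i≥r, start 0; Z[26]=0
i=27: i≥r, start 0; Z[27]=1 scan→box=[27,28)
i=28: i≥r, start 0; Z[28]=0

[29, 1, 0, 3, 1, 0, 0, 2, 2, 2, 1, 0, 0, 0, 1, 0, 0, 0, 0, 5, 1, 0, 2, 1, 0, 1, 0, 1, 0]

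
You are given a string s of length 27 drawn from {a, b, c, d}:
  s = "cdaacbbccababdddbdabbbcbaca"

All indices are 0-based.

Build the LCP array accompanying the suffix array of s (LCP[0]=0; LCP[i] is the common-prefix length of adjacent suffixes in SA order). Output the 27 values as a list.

sorted suffixes:
  #0 SA[0]=26  'a'
  #1 SA[1]=2  'aacbbccababdddbdabbbcbaca'
  #2 SA[2]=9  'ababdddbdabbbcbaca'
  #3 SA[3]=18  'abbbcbaca'
  #4 SA[4]=11  'abdddbdabbbcbaca'
  #5 SA[5]=24  'aca'
  #6 SA[6]=3  'acbbccababdddbdabbbcbaca'
  #7 SA[7]=10  'babdddbdabbbcbaca'
  #8 SA[8]=23  'baca'
  #9 SA[9]=19  'bbbcbaca'
  #10 SA[10]=20  'bbcbaca'
  #11 SA[11]=5  'bbccababdddbdabbbcbaca'
  #12 SA[12]=21  'bcbaca'
  #13 SA[13]=6  'bccababdddbdabbbcbaca'
  #14 SA[14]=16  'bdabbbcbaca'
  #15 SA[15]=12  'bdddbdabbbcbaca'
  #16 SA[16]=25  'ca'
  #17 SA[17]=8  'cababdddbdabbbcbaca'
  #18 SA[18]=22  'cbaca'
  #19 SA[19]=4  'cbbccababdddbdabbbcbaca'
  #20 SA[20]=7  'ccababdddbdabbbcbaca'
  #21 SA[21]=0  'cdaacbbccababdddbdabbbcbaca'
  #22 SA[22]=1  'daacbbccababdddbdabbbcbaca'
  #23 SA[23]=17  'dabbbcbaca'
  #24 SA[24]=15  'dbdabbbcbaca'
  #25 SA[25]=14  'ddbdabbbcbaca'
  #26 SA[26]=13  'dddbdabbbcbaca'

SA = [26, 2, 9, 18, 11, 24, 3, 10, 23, 19, 20, 5, 21, 6, 16, 12, 25, 8, 22, 4, 7, 0, 1, 17, 15, 14, 13]
rank  pair      lcp
   1  s[26:],s[2:]  1  'a'
   2  s[2:],s[9:]  1  'a'
   3  s[9:],s[18:]  2  'ab'
   4  s[18:],s[11:]  2  'ab'
   5  s[11:],s[24:]  1  'a'
   6  s[24:],s[3:]  2  'ac'
   7  s[3:],s[10:]  0  ''
   8  s[10:],s[23:]  2  'ba'
   9  s[23:],s[19:]  1  'b'
  10  s[19:],s[20:]  2  'bb'
  11  s[20:],s[5:]  3  'bbc'
  12  s[5:],s[21:]  1  'b'
  13  s[21:],s[6:]  2  'bc'
  14  s[6:],s[16:]  1  'b'
  15  s[16:],s[12:]  2  'bd'
  16  s[12:],s[25:]  0  ''
  17  s[25:],s[8:]  2  'ca'
  18  s[8:],s[22:]  1  'c'
  19  s[22:],s[4:]  2  'cb'
  20  s[4:],s[7:]  1  'c'
  21  s[7:],s[0:]  1  'c'
  22  s[0:],s[1:]  0  ''
  23  s[1:],s[17:]  2  'da'
  24  s[17:],s[15:]  1  'd'
  25  s[15:],s[14:]  1  'd'
  26  s[14:],s[13:]  2  'dd'

[0, 1, 1, 2, 2, 1, 2, 0, 2, 1, 2, 3, 1, 2, 1, 2, 0, 2, 1, 2, 1, 1, 0, 2, 1, 1, 2]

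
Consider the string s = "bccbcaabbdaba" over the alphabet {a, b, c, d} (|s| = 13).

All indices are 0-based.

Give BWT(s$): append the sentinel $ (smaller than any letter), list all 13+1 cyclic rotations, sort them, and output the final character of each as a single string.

abcdaaac$bbcbb

rank  rotation        last
    0  $bccbcaabbdaba  a
    1  a$bccbcaabbdab  b
    2  aabbdaba$bccbc  c
    3  aba$bccbcaabbd  d
    4  abbdaba$bccbca  a
    5  ba$bccbcaabbda  a
    6  bbdaba$bccbcaa  a
    7  bcaabbdaba$bcc  c
    8  bccbcaabbdaba$  $
    9  bdaba$bccbcaab  b
   10  caabbdaba$bccb  b
   11  cbcaabbdaba$bc  c
   12  ccbcaabbdaba$b  b
   13  daba$bccbcaabb  b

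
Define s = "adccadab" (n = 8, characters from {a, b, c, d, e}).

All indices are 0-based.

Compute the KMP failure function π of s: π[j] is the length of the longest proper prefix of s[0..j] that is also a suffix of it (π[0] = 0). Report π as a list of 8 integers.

π[0] = 0
j=1 s[j]='d': π[1]=0 (border '')
j=2 s[j]='c': π[2]=0 (border '')
j=3 s[j]='c': π[3]=0 (border '')
j=4 s[j]='a': π[4]=1 (border 'a')
j=5 s[j]='d': π[5]=2 (border 'ad')
j=6 s[j]='a': k: 2→0; π[6]=1 (border 'a')
j=7 s[j]='b': k: 1→0; π[7]=0 (border '')

[0, 0, 0, 0, 1, 2, 1, 0]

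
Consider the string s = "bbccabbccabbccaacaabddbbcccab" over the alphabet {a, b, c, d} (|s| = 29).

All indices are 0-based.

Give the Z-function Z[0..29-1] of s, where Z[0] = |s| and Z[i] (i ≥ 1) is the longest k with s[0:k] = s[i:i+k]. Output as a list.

[29, 1, 0, 0, 0, 10, 1, 0, 0, 0, 5, 1, 0, 0, 0, 0, 0, 0, 0, 1, 0, 0, 4, 1, 0, 0, 0, 0, 1]

Z[0]=29
i=1: fresh scan; Z[1]=1 scan→box=[1,2)
i=2: fresh scan; Z[2]=0
i=3: fresh scan; Z[3]=0
i=4: fresh scan; Z[4]=0
i=5: fresh scan; Z[5]=10 scan→box=[5,15)
i=6: min(r-i=9, Z[1]=1)=1; Z[6]=1
i=7: min(r-i=8, Z[2]=0)=0; Z[7]=0
i=8: min(r-i=7, Z[3]=0)=0; Z[8]=0
i=9: min(r-i=6, Z[4]=0)=0; Z[9]=0
i=10: min(r-i=5, Z[5]=10)=5; Z[10]=5
i=11: min(r-i=4, Z[6]=1)=1; Z[11]=1
i=12: min(r-i=3, Z[7]=0)=0; Z[12]=0
i=13: min(r-i=2, Z[8]=0)=0; Z[13]=0
i=14: min(r-i=1, Z[9]=0)=0; Z[14]=0
i=15: fresh scan; Z[15]=0
i=16: fresh scan; Z[16]=0
i=17: fresh scan; Z[17]=0
i=18: fresh scan; Z[18]=0
i=19: fresh scan; Z[19]=1 scan→box=[19,20)
i=20: fresh scan; Z[20]=0
i=21: fresh scan; Z[21]=0
i=22: fresh scan; Z[22]=4 scan→box=[22,26)
i=23: min(r-i=3, Z[1]=1)=1; Z[23]=1
i=24: min(r-i=2, Z[2]=0)=0; Z[24]=0
i=25: min(r-i=1, Z[3]=0)=0; Z[25]=0
i=26: fresh scan; Z[26]=0
i=27: fresh scan; Z[27]=0
i=28: fresh scan; Z[28]=1 scan→box=[28,29)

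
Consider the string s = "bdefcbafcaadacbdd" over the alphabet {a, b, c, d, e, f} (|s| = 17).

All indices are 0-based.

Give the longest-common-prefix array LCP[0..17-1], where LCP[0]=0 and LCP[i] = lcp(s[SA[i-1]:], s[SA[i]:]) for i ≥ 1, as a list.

rank | idx | suffix
   0 |   9 | aadacbdd
   1 |  12 | acbdd
   2 |  10 | adacbdd
   3 |   6 | afcaadacbdd
   4 |   5 | bafcaadacbdd
   5 |  14 | bdd
   6 |   0 | bdefcbafcaadacbdd
   7 |   8 | caadacbdd
   8 |   4 | cbafcaadacbdd
   9 |  13 | cbdd
  10 |  16 | d
  11 |  11 | dacbdd
  12 |  15 | dd
  13 |   1 | defcbafcaadacbdd
  14 |   2 | efcbafcaadacbdd
  15 |   7 | fcaadacbdd
  16 |   3 | fcbafcaadacbdd

SA = [9, 12, 10, 6, 5, 14, 0, 8, 4, 13, 16, 11, 15, 1, 2, 7, 3]
rank  pair      lcp
   1  s[9:],s[12:]  1  'a'
   2  s[12:],s[10:]  1  'a'
   3  s[10:],s[6:]  1  'a'
   4  s[6:],s[5:]  0  ''
   5  s[5:],s[14:]  1  'b'
   6  s[14:],s[0:]  2  'bd'
   7  s[0:],s[8:]  0  ''
   8  s[8:],s[4:]  1  'c'
   9  s[4:],s[13:]  2  'cb'
  10  s[13:],s[16:]  0  ''
  11  s[16:],s[11:]  1  'd'
  12  s[11:],s[15:]  1  'd'
  13  s[15:],s[1:]  1  'd'
  14  s[1:],s[2:]  0  ''
  15  s[2:],s[7:]  0  ''
  16  s[7:],s[3:]  2  'fc'

[0, 1, 1, 1, 0, 1, 2, 0, 1, 2, 0, 1, 1, 1, 0, 0, 2]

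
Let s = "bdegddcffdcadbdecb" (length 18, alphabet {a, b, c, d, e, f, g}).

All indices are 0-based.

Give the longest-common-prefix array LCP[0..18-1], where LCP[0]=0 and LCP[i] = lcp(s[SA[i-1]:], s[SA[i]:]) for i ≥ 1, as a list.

[0, 0, 1, 3, 0, 1, 1, 0, 1, 2, 1, 1, 2, 0, 1, 0, 1, 0]

sorted suffixes:
  #0 SA[0]=11  'adbdecb'
  #1 SA[1]=17  'b'
  #2 SA[2]=13  'bdecb'
  #3 SA[3]=0  'bdegddcffdcadbdecb'
  #4 SA[4]=10  'cadbdecb'
  #5 SA[5]=16  'cb'
  #6 SA[6]=6  'cffdcadbdecb'
  #7 SA[7]=12  'dbdecb'
  #8 SA[8]=9  'dcadbdecb'
  #9 SA[9]=5  'dcffdcadbdecb'
  #10 SA[10]=4  'ddcffdcadbdecb'
  #11 SA[11]=14  'decb'
  #12 SA[12]=1  'degddcffdcadbdecb'
  #13 SA[13]=15  'ecb'
  #14 SA[14]=2  'egddcffdcadbdecb'
  #15 SA[15]=8  'fdcadbdecb'
  #16 SA[16]=7  'ffdcadbdecb'
  #17 SA[17]=3  'gddcffdcadbdecb'

SA = [11, 17, 13, 0, 10, 16, 6, 12, 9, 5, 4, 14, 1, 15, 2, 8, 7, 3]
[i] adj suffixes → lcp
  [1] 11/17 → 0 ('')
  [2] 17/13 → 1 ('b')
  [3] 13/0 → 3 ('bde')
  [4] 0/10 → 0 ('')
  [5] 10/16 → 1 ('c')
  [6] 16/6 → 1 ('c')
  [7] 6/12 → 0 ('')
  [8] 12/9 → 1 ('d')
  [9] 9/5 → 2 ('dc')
  [10] 5/4 → 1 ('d')
  [11] 4/14 → 1 ('d')
  [12] 14/1 → 2 ('de')
  [13] 1/15 → 0 ('')
  [14] 15/2 → 1 ('e')
  [15] 2/8 → 0 ('')
  [16] 8/7 → 1 ('f')
  [17] 7/3 → 0 ('')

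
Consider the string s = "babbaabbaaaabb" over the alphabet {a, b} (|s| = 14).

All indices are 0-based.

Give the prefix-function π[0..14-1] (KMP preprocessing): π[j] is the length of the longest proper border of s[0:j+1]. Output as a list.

π[0] = 0
j=1 s[j]='a': π[1]=0 (border '')
j=2 s[j]='b': π[2]=1 (border 'b')
j=3 s[j]='b': k: 1→0; π[3]=1 (border 'b')
j=4 s[j]='a': π[4]=2 (border 'ba')
j=5 s[j]='a': k: 2→0; π[5]=0 (border '')
j=6 s[j]='b': π[6]=1 (border 'b')
j=7 s[j]='b': k: 1→0; π[7]=1 (border 'b')
j=8 s[j]='a': π[8]=2 (border 'ba')
j=9 s[j]='a': k: 2→0; π[9]=0 (border '')
j=10 s[j]='a': π[10]=0 (border '')
j=11 s[j]='a': π[11]=0 (border '')
j=12 s[j]='b': π[12]=1 (border 'b')
j=13 s[j]='b': k: 1→0; π[13]=1 (border 'b')

[0, 0, 1, 1, 2, 0, 1, 1, 2, 0, 0, 0, 1, 1]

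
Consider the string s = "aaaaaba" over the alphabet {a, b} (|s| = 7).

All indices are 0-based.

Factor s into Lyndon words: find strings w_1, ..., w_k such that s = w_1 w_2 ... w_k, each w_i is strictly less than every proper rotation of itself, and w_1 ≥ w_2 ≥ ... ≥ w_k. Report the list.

emit factor 1: 'aaaaab' (i=0, period=6)
emit factor 2: 'a' (i=6, period=1)

["aaaaab", "a"]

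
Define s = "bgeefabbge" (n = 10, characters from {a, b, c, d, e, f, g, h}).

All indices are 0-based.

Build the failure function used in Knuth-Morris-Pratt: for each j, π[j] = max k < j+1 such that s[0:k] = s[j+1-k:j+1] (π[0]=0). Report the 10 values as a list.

[0, 0, 0, 0, 0, 0, 1, 1, 2, 3]

π[0] = 0
j=1 s[j]='g': π[1]=0 (border '')
j=2 s[j]='e': π[2]=0 (border '')
j=3 s[j]='e': π[3]=0 (border '')
j=4 s[j]='f': π[4]=0 (border '')
j=5 s[j]='a': π[5]=0 (border '')
j=6 s[j]='b': π[6]=1 (border 'b')
j=7 s[j]='b': k: 1→0; π[7]=1 (border 'b')
j=8 s[j]='g': π[8]=2 (border 'bg')
j=9 s[j]='e': π[9]=3 (border 'bge')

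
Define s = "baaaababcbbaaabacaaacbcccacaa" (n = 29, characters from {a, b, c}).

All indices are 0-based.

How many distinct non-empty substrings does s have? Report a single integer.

377

rank→(start, suffix):
  0 → (28, 'a')
  1 → (27, 'aa')
  2 → (1, 'aaaababcbbaaabacaaacbcccacaa')
  3 → (2, 'aaababcbbaaabacaaacbcccacaa')
  4 → (11, 'aaabacaaacbcccacaa')
  5 → (17, 'aaacbcccacaa')
  6 → (3, 'aababcbbaaabacaaacbcccacaa')
  7 → (12, 'aabacaaacbcccacaa')
  8 → (18, 'aacbcccacaa')
  9 → (4, 'ababcbbaaabacaaacbcccacaa')
  10 → (13, 'abacaaacbcccacaa')
  11 → (6, 'abcbbaaabacaaacbcccacaa')
  12 → (25, 'acaa')
  13 → (15, 'acaaacbcccacaa')
  14 → (19, 'acbcccacaa')
  15 → (0, 'baaaababcbbaaabacaaacbcccacaa')
  16 → (10, 'baaabacaaacbcccacaa')
  17 → (5, 'babcbbaaabacaaacbcccacaa')
  18 → (14, 'bacaaacbcccacaa')
  19 → (9, 'bbaaabacaaacbcccacaa')
  20 → (7, 'bcbbaaabacaaacbcccacaa')
  21 → (21, 'bcccacaa')
  22 → (26, 'caa')
  23 → (16, 'caaacbcccacaa')
  24 → (24, 'cacaa')
  25 → (8, 'cbbaaabacaaacbcccacaa')
  26 → (20, 'cbcccacaa')
  27 → (23, 'ccacaa')
  28 → (22, 'cccacaa')

SA = [28, 27, 1, 2, 11, 17, 3, 12, 18, 4, 13, 6, 25, 15, 19, 0, 10, 5, 14, 9, 7, 21, 26, 16, 24, 8, 20, 23, 22]
[i] adj suffixes → lcp
  [1] 28/27 → 1 ('a')
  [2] 27/1 → 2 ('aa')
  [3] 1/2 → 3 ('aaa')
  [4] 2/11 → 5 ('aaaba')
  [5] 11/17 → 3 ('aaa')
  [6] 17/3 → 2 ('aa')
  [7] 3/12 → 4 ('aaba')
  [8] 12/18 → 2 ('aa')
  [9] 18/4 → 1 ('a')
  [10] 4/13 → 3 ('aba')
  [11] 13/6 → 2 ('ab')
  [12] 6/25 → 1 ('a')
  [13] 25/15 → 4 ('acaa')
  [14] 15/19 → 2 ('ac')
  [15] 19/0 → 0 ('')
  [16] 0/10 → 4 ('baaa')
  [17] 10/5 → 2 ('ba')
  [18] 5/14 → 2 ('ba')
  [19] 14/9 → 1 ('b')
  [20] 9/7 → 1 ('b')
  [21] 7/21 → 2 ('bc')
  [22] 21/26 → 0 ('')
  [23] 26/16 → 3 ('caa')
  [24] 16/24 → 2 ('ca')
  [25] 24/8 → 1 ('c')
  [26] 8/20 → 2 ('cb')
  [27] 20/23 → 1 ('c')
  [28] 23/22 → 2 ('cc')

n(n+1)/2 = 29·30/2 = 435
Σ LCP = 0 + 1 + 2 + 3 + 5 + 3 + 2 + 4 + 2 + 1 + 3 + 2 + 1 + 4 + 2 + 0 + 4 + 2 + 2 + 1 + 1 + 2 + 0 + 3 + 2 + 1 + 2 + 1 + 2 = 58
distinct = 435 − 58 = 377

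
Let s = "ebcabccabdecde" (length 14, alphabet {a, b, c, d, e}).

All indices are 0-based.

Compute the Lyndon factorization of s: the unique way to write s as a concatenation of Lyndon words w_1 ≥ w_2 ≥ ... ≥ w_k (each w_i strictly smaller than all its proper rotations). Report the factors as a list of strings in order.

["e", "bc", "abccabdecde"]

emit factor 1: 'e' (i=0, period=1)
emit factor 2: 'bc' (i=1, period=2)
emit factor 3: 'abccabdecde' (i=3, period=11)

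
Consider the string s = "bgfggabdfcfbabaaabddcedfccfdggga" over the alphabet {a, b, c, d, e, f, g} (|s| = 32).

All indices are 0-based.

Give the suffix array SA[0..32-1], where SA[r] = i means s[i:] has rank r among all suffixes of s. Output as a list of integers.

sorted suffixes:
  #0 SA[0]=31  'a'
  #1 SA[1]=14  'aaabddcedfccfdggga'
  #2 SA[2]=15  'aabddcedfccfdggga'
  #3 SA[3]=12  'abaaabddcedfccfdggga'
  #4 SA[4]=16  'abddcedfccfdggga'
  #5 SA[5]=5  'abdfcfbabaaabddcedfccfdggga'
  #6 SA[6]=13  'baaabddcedfccfdggga'
  #7 SA[7]=11  'babaaabddcedfccfdggga'
  #8 SA[8]=17  'bddcedfccfdggga'
  #9 SA[9]=6  'bdfcfbabaaabddcedfccfdggga'
  #10 SA[10]=0  'bgfggabdfcfbabaaabddcedfccfdggga'
  #11 SA[11]=24  'ccfdggga'
  #12 SA[12]=20  'cedfccfdggga'
  #13 SA[13]=9  'cfbabaaabddcedfccfdggga'
  #14 SA[14]=25  'cfdggga'
  #15 SA[15]=19  'dcedfccfdggga'
  #16 SA[16]=18  'ddcedfccfdggga'
  #17 SA[17]=22  'dfccfdggga'
  #18 SA[18]=7  'dfcfbabaaabddcedfccfdggga'
  #19 SA[19]=27  'dggga'
  #20 SA[20]=21  'edfccfdggga'
  #21 SA[21]=10  'fbabaaabddcedfccfdggga'
  #22 SA[22]=23  'fccfdggga'
  #23 SA[23]=8  'fcfbabaaabddcedfccfdggga'
  #24 SA[24]=26  'fdggga'
  #25 SA[25]=2  'fggabdfcfbabaaabddcedfccfdggga'
  #26 SA[26]=30  'ga'
  #27 SA[27]=4  'gabdfcfbabaaabddcedfccfdggga'
  #28 SA[28]=1  'gfggabdfcfbabaaabddcedfccfdggga'
  #29 SA[29]=29  'gga'
  #30 SA[30]=3  'ggabdfcfbabaaabddcedfccfdggga'
  #31 SA[31]=28  'ggga'

[31, 14, 15, 12, 16, 5, 13, 11, 17, 6, 0, 24, 20, 9, 25, 19, 18, 22, 7, 27, 21, 10, 23, 8, 26, 2, 30, 4, 1, 29, 3, 28]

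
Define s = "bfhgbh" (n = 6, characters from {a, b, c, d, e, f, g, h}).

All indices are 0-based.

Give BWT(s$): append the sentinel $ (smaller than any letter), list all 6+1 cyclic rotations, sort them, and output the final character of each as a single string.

h$gbhbf

rank  rotation last
    0  $bfhgbh  h
    1  bfhgbh$  $
    2  bh$bfhg  g
    3  fhgbh$b  b
    4  gbh$bfh  h
    5  h$bfhgb  b
    6  hgbh$bf  f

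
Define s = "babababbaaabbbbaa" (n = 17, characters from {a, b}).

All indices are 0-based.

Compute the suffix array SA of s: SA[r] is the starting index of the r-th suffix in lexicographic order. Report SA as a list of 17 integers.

rank | idx | suffix
   0 |  16 | a
   1 |  15 | aa
   2 |   8 | aaabbbbaa
   3 |   9 | aabbbbaa
   4 |   1 | abababbaaabbbbaa
   5 |   3 | ababbaaabbbbaa
   6 |   5 | abbaaabbbbaa
   7 |  10 | abbbbaa
   8 |  14 | baa
   9 |   7 | baaabbbbaa
  10 |   0 | babababbaaabbbbaa
  11 |   2 | bababbaaabbbbaa
  12 |   4 | babbaaabbbbaa
  13 |  13 | bbaa
  14 |   6 | bbaaabbbbaa
  15 |  12 | bbbaa
  16 |  11 | bbbbaa

[16, 15, 8, 9, 1, 3, 5, 10, 14, 7, 0, 2, 4, 13, 6, 12, 11]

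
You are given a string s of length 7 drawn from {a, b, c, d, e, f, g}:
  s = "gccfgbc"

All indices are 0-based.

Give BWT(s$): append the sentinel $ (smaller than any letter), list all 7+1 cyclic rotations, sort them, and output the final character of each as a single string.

cgbgccf$

rank  rotation  last
    0  $gccfgbc  c
    1  bc$gccfg  g
    2  c$gccfgb  b
    3  ccfgbc$g  g
    4  cfgbc$gc  c
    5  fgbc$gcc  c
    6  gbc$gccf  f
    7  gccfgbc$  $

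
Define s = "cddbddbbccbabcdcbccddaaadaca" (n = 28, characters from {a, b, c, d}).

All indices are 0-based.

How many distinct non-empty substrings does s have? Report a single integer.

rank→(start, suffix):
  0 → (27, 'a')
  1 → (21, 'aaadaca')
  2 → (22, 'aadaca')
  3 → (11, 'abcdcbccddaaadaca')
  4 → (25, 'aca')
  5 → (23, 'adaca')
  6 → (10, 'babcdcbccddaaadaca')
  7 → (6, 'bbccbabcdcbccddaaadaca')
  8 → (7, 'bccbabcdcbccddaaadaca')
  9 → (16, 'bccddaaadaca')
  10 → (12, 'bcdcbccddaaadaca')
  11 → (3, 'bddbbccbabcdcbccddaaadaca')
  12 → (26, 'ca')
  13 → (9, 'cbabcdcbccddaaadaca')
  14 → (15, 'cbccddaaadaca')
  15 → (8, 'ccbabcdcbccddaaadaca')
  16 → (17, 'ccddaaadaca')
  17 → (13, 'cdcbccddaaadaca')
  18 → (18, 'cddaaadaca')
  19 → (0, 'cddbddbbccbabcdcbccddaaadaca')
  20 → (20, 'daaadaca')
  21 → (24, 'daca')
  22 → (5, 'dbbccbabcdcbccddaaadaca')
  23 → (2, 'dbddbbccbabcdcbccddaaadaca')
  24 → (14, 'dcbccddaaadaca')
  25 → (19, 'ddaaadaca')
  26 → (4, 'ddbbccbabcdcbccddaaadaca')
  27 → (1, 'ddbddbbccbabcdcbccddaaadaca')

SA = [27, 21, 22, 11, 25, 23, 10, 6, 7, 16, 12, 3, 26, 9, 15, 8, 17, 13, 18, 0, 20, 24, 5, 2, 14, 19, 4, 1]
rank  pair      lcp
   1  s[27:],s[21:]  1  'a'
   2  s[21:],s[22:]  2  'aa'
   3  s[22:],s[11:]  1  'a'
   4  s[11:],s[25:]  1  'a'
   5  s[25:],s[23:]  1  'a'
   6  s[23:],s[10:]  0  ''
   7  s[10:],s[6:]  1  'b'
   8  s[6:],s[7:]  1  'b'
   9  s[7:],s[16:]  3  'bcc'
  10  s[16:],s[12:]  2  'bc'
  11  s[12:],s[3:]  1  'b'
  12  s[3:],s[26:]  0  ''
  13  s[26:],s[9:]  1  'c'
  14  s[9:],s[15:]  2  'cb'
  15  s[15:],s[8:]  1  'c'
  16  s[8:],s[17:]  2  'cc'
  17  s[17:],s[13:]  1  'c'
  18  s[13:],s[18:]  2  'cd'
  19  s[18:],s[0:]  3  'cdd'
  20  s[0:],s[20:]  0  ''
  21  s[20:],s[24:]  2  'da'
  22  s[24:],s[5:]  1  'd'
  23  s[5:],s[2:]  2  'db'
  24  s[2:],s[14:]  1  'd'
  25  s[14:],s[19:]  1  'd'
  26  s[19:],s[4:]  2  'dd'
  27  s[4:],s[1:]  3  'ddb'

n(n+1)/2 = 28·29/2 = 406
Σ LCP = 0 + 1 + 2 + 1 + 1 + 1 + 0 + 1 + 1 + 3 + 2 + 1 + 0 + 1 + 2 + 1 + 2 + 1 + 2 + 3 + 0 + 2 + 1 + 2 + 1 + 1 + 2 + 3 = 38
distinct = 406 − 38 = 368

368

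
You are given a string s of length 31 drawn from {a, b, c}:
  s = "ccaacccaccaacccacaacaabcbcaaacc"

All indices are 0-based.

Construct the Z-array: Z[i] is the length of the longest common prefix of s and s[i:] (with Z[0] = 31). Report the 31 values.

[31, 1, 0, 0, 2, 3, 1, 0, 9, 1, 0, 0, 2, 3, 1, 0, 1, 0, 0, 1, 0, 0, 0, 1, 0, 1, 0, 0, 0, 2, 1]

Z[0]=31
i=1: i≥r, start 0; Z[1]=1 grow→box=[1,2)
i=2: i≥r, start 0; Z[2]=0
i=3: i≥r, start 0; Z[3]=0
i=4: i≥r, start 0; Z[4]=2 grow→box=[4,6)
i=5: min(r-i=1, Z[1]=1)=1; Z[5]=3 grow→box=[5,8)
i=6: min(r-i=2, Z[1]=1)=1; Z[6]=1
i=7: min(r-i=1, Z[2]=0)=0; Z[7]=0
i=8: i≥r, start 0; Z[8]=9 grow→box=[8,17)
i=9: min(r-i=8, Z[1]=1)=1; Z[9]=1
i=10: min(r-i=7, Z[2]=0)=0; Z[10]=0
i=11: min(r-i=6, Z[3]=0)=0; Z[11]=0
i=12: min(r-i=5, Z[4]=2)=2; Z[12]=2
i=13: min(r-i=4, Z[5]=3)=3; Z[13]=3
i=14: min(r-i=3, Z[6]=1)=1; Z[14]=1
i=15: min(r-i=2, Z[7]=0)=0; Z[15]=0
i=16: min(r-i=1, Z[8]=9)=1; Z[16]=1
i=17: i≥r, start 0; Z[17]=0
i=18: i≥r, start 0; Z[18]=0
i=19: i≥r, start 0; Z[19]=1 grow→box=[19,20)
i=20: i≥r, start 0; Z[20]=0
i=21: i≥r, start 0; Z[21]=0
i=22: i≥r, start 0; Z[22]=0
i=23: i≥r, start 0; Z[23]=1 grow→box=[23,24)
i=24: i≥r, start 0; Z[24]=0
i=25: i≥r, start 0; Z[25]=1 grow→box=[25,26)
i=26: i≥r, start 0; Z[26]=0
i=27: i≥r, start 0; Z[27]=0
i=28: i≥r, start 0; Z[28]=0
i=29: i≥r, start 0; Z[29]=2 grow→box=[29,31)
i=30: min(r-i=1, Z[1]=1)=1; Z[30]=1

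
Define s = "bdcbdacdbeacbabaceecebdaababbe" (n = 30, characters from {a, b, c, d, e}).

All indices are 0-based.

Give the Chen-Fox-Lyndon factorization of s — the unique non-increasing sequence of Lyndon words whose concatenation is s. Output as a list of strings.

["bdc", "bd", "acdbe", "acb", "abaceecebd", "aababbe"]

emit factor 1: 'bdc' (i=0, period=3)
emit factor 2: 'bd' (i=3, period=2)
emit factor 3: 'acdbe' (i=5, period=5)
emit factor 4: 'acb' (i=10, period=3)
emit factor 5: 'abaceecebd' (i=13, period=10)
emit factor 6: 'aababbe' (i=23, period=7)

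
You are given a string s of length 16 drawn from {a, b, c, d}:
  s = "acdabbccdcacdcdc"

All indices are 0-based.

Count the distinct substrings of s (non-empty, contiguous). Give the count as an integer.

115

sorted suffixes:
  #0 SA[0]=3  'abbccdcacdcdc'
  #1 SA[1]=0  'acdabbccdcacdcdc'
  #2 SA[2]=10  'acdcdc'
  #3 SA[3]=4  'bbccdcacdcdc'
  #4 SA[4]=5  'bccdcacdcdc'
  #5 SA[5]=15  'c'
  #6 SA[6]=9  'cacdcdc'
  #7 SA[7]=6  'ccdcacdcdc'
  #8 SA[8]=1  'cdabbccdcacdcdc'
  #9 SA[9]=13  'cdc'
  #10 SA[10]=7  'cdcacdcdc'
  #11 SA[11]=11  'cdcdc'
  #12 SA[12]=2  'dabbccdcacdcdc'
  #13 SA[13]=14  'dc'
  #14 SA[14]=8  'dcacdcdc'
  #15 SA[15]=12  'dcdc'

SA = [3, 0, 10, 4, 5, 15, 9, 6, 1, 13, 7, 11, 2, 14, 8, 12]
rank  pair      lcp
   1  s[3:],s[0:]  1  'a'
   2  s[0:],s[10:]  3  'acd'
   3  s[10:],s[4:]  0  ''
   4  s[4:],s[5:]  1  'b'
   5  s[5:],s[15:]  0  ''
   6  s[15:],s[9:]  1  'c'
   7  s[9:],s[6:]  1  'c'
   8  s[6:],s[1:]  1  'c'
   9  s[1:],s[13:]  2  'cd'
  10  s[13:],s[7:]  3  'cdc'
  11  s[7:],s[11:]  3  'cdc'
  12  s[11:],s[2:]  0  ''
  13  s[2:],s[14:]  1  'd'
  14  s[14:],s[8:]  2  'dc'
  15  s[8:],s[12:]  2  'dc'

n(n+1)/2 = 16·17/2 = 136
Σ LCP = 0 + 1 + 3 + 0 + 1 + 0 + 1 + 1 + 1 + 2 + 3 + 3 + 0 + 1 + 2 + 2 = 21
distinct = 136 − 21 = 115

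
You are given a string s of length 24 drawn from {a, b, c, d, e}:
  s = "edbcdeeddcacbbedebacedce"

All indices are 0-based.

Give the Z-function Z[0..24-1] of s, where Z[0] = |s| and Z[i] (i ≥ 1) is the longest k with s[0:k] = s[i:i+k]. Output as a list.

[24, 0, 0, 0, 0, 1, 2, 0, 0, 0, 0, 0, 0, 0, 2, 0, 1, 0, 0, 0, 2, 0, 0, 1]

Z[0]=24
i=1: fresh scan; Z[1]=0
i=2: fresh scan; Z[2]=0
i=3: fresh scan; Z[3]=0
i=4: fresh scan; Z[4]=0
i=5: fresh scan; Z[5]=1 grow→box=[5,6)
i=6: fresh scan; Z[6]=2 grow→box=[6,8)
i=7: min(r-i=1, Z[1]=0)=0; Z[7]=0
i=8: fresh scan; Z[8]=0
i=9: fresh scan; Z[9]=0
i=10: fresh scan; Z[10]=0
i=11: fresh scan; Z[11]=0
i=12: fresh scan; Z[12]=0
i=13: fresh scan; Z[13]=0
i=14: fresh scan; Z[14]=2 grow→box=[14,16)
i=15: min(r-i=1, Z[1]=0)=0; Z[15]=0
i=16: fresh scan; Z[16]=1 grow→box=[16,17)
i=17: fresh scan; Z[17]=0
i=18: fresh scan; Z[18]=0
i=19: fresh scan; Z[19]=0
i=20: fresh scan; Z[20]=2 grow→box=[20,22)
i=21: min(r-i=1, Z[1]=0)=0; Z[21]=0
i=22: fresh scan; Z[22]=0
i=23: fresh scan; Z[23]=1 grow→box=[23,24)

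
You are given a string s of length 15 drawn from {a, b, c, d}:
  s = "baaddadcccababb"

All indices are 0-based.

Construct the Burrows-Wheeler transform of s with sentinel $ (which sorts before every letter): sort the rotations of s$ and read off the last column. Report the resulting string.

bbcbdab$aaccddaa

rank  rotation          last
    0  $baaddadcccababb  b
    1  aaddadcccababb$b  b
    2  ababb$baaddadccc  c
    3  abb$baaddadcccab  b
    4  adcccababb$baadd  d
    5  addadcccababb$ba  a
    6  b$baaddadcccabab  b
    7  baaddadcccababb$  $
    8  babb$baaddadccca  a
    9  bb$baaddadcccaba  a
   10  cababb$baaddadcc  c
   11  ccababb$baaddadc  c
   12  cccababb$baaddad  d
   13  dadcccababb$baad  d
   14  dcccababb$baadda  a
   15  ddadcccababb$baa  a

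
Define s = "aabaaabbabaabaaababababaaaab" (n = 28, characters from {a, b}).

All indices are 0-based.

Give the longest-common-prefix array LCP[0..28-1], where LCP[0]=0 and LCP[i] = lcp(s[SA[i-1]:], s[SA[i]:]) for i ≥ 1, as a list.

[0, 3, 4, 4, 2, 3, 7, 4, 3, 1, 2, 5, 6, 4, 3, 5, 7, 2, 0, 1, 4, 5, 3, 2, 5, 4, 6, 1]

rank | idx | suffix
   0 |  23 | aaaab
   1 |  24 | aaab
   2 |  13 | aaababababaaaab
   3 |   3 | aaabbabaabaaababababaaaab
   4 |  25 | aab
   5 |  10 | aabaaababababaaaab
   6 |   0 | aabaaabbabaabaaababababaaaab
   7 |  14 | aababababaaaab
   8 |   4 | aabbabaabaaababababaaaab
   9 |  26 | ab
  10 |  21 | abaaaab
  11 |  11 | abaaababababaaaab
  12 |   1 | abaaabbabaabaaababababaaaab
  13 |   8 | abaabaaababababaaaab
  14 |  19 | ababaaaab
  15 |  17 | abababaaaab
  16 |  15 | ababababaaaab
  17 |   5 | abbabaabaaababababaaaab
  18 |  27 | b
  19 |  22 | baaaab
  20 |  12 | baaababababaaaab
  21 |   2 | baaabbabaabaaababababaaaab
  22 |   9 | baabaaababababaaaab
  23 |  20 | babaaaab
  24 |   7 | babaabaaababababaaaab
  25 |  18 | bababaaaab
  26 |  16 | babababaaaab
  27 |   6 | bbabaabaaababababaaaab

SA = [23, 24, 13, 3, 25, 10, 0, 14, 4, 26, 21, 11, 1, 8, 19, 17, 15, 5, 27, 22, 12, 2, 9, 20, 7, 18, 16, 6]
rank  pair      lcp
   1  s[23:],s[24:]  3  'aaa'
   2  s[24:],s[13:]  4  'aaab'
   3  s[13:],s[3:]  4  'aaab'
   4  s[3:],s[25:]  2  'aa'
   5  s[25:],s[10:]  3  'aab'
   6  s[10:],s[0:]  7  'aabaaab'
   7  s[0:],s[14:]  4  'aaba'
   8  s[14:],s[4:]  3  'aab'
   9  s[4:],s[26:]  1  'a'
  10  s[26:],s[21:]  2  'ab'
  11  s[21:],s[11:]  5  'abaaa'
  12  s[11:],s[1:]  6  'abaaab'
  13  s[1:],s[8:]  4  'abaa'
  14  s[8:],s[19:]  3  'aba'
  15  s[19:],s[17:]  5  'ababa'
  16  s[17:],s[15:]  7  'abababa'
  17  s[15:],s[5:]  2  'ab'
  18  s[5:],s[27:]  0  ''
  19  s[27:],s[22:]  1  'b'
  20  s[22:],s[12:]  4  'baaa'
  21  s[12:],s[2:]  5  'baaab'
  22  s[2:],s[9:]  3  'baa'
  23  s[9:],s[20:]  2  'ba'
  24  s[20:],s[7:]  5  'babaa'
  25  s[7:],s[18:]  4  'baba'
  26  s[18:],s[16:]  6  'bababa'
  27  s[16:],s[6:]  1  'b'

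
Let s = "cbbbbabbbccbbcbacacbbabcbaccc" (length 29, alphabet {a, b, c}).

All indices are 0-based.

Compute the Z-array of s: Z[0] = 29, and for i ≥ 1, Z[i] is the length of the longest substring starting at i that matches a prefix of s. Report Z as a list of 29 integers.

[29, 0, 0, 0, 0, 0, 0, 0, 0, 1, 3, 0, 0, 2, 0, 0, 1, 0, 3, 0, 0, 0, 0, 2, 0, 0, 1, 1, 1]

Z[0]=29
i=1: fresh scan; Z[1]=0
i=2: fresh scan; Z[2]=0
i=3: fresh scan; Z[3]=0
i=4: fresh scan; Z[4]=0
i=5: fresh scan; Z[5]=0
i=6: fresh scan; Z[6]=0
i=7: fresh scan; Z[7]=0
i=8: fresh scan; Z[8]=0
i=9: fresh scan; Z[9]=1 extend→box=[9,10)
i=10: fresh scan; Z[10]=3 extend→box=[10,13)
i=11: min(r-i=2, Z[1]=0)=0; Z[11]=0
i=12: min(r-i=1, Z[2]=0)=0; Z[12]=0
i=13: fresh scan; Z[13]=2 extend→box=[13,15)
i=14: min(r-i=1, Z[1]=0)=0; Z[14]=0
i=15: fresh scan; Z[15]=0
i=16: fresh scan; Z[16]=1 extend→box=[16,17)
i=17: fresh scan; Z[17]=0
i=18: fresh scan; Z[18]=3 extend→box=[18,21)
i=19: min(r-i=2, Z[1]=0)=0; Z[19]=0
i=20: min(r-i=1, Z[2]=0)=0; Z[20]=0
i=21: fresh scan; Z[21]=0
i=22: fresh scan; Z[22]=0
i=23: fresh scan; Z[23]=2 extend→box=[23,25)
i=24: min(r-i=1, Z[1]=0)=0; Z[24]=0
i=25: fresh scan; Z[25]=0
i=26: fresh scan; Z[26]=1 extend→box=[26,27)
i=27: fresh scan; Z[27]=1 extend→box=[27,28)
i=28: fresh scan; Z[28]=1 extend→box=[28,29)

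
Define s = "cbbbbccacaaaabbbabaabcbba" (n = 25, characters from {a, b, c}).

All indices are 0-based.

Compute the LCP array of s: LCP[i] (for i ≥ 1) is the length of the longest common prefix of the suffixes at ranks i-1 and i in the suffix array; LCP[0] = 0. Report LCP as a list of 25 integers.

rank→(start, suffix):
  0 → (24, 'a')
  1 → (9, 'aaaabbbabaabcbba')
  2 → (10, 'aaabbbabaabcbba')
  3 → (11, 'aabbbabaabcbba')
  4 → (18, 'aabcbba')
  5 → (16, 'abaabcbba')
  6 → (12, 'abbbabaabcbba')
  7 → (19, 'abcbba')
  8 → (7, 'acaaaabbbabaabcbba')
  9 → (23, 'ba')
  10 → (17, 'baabcbba')
  11 → (15, 'babaabcbba')
  12 → (22, 'bba')
  13 → (14, 'bbabaabcbba')
  14 → (13, 'bbbabaabcbba')
  15 → (1, 'bbbbccacaaaabbbabaabcbba')
  16 → (2, 'bbbccacaaaabbbabaabcbba')
  17 → (3, 'bbccacaaaabbbabaabcbba')
  18 → (20, 'bcbba')
  19 → (4, 'bccacaaaabbbabaabcbba')
  20 → (8, 'caaaabbbabaabcbba')
  21 → (6, 'cacaaaabbbabaabcbba')
  22 → (21, 'cbba')
  23 → (0, 'cbbbbccacaaaabbbabaabcbba')
  24 → (5, 'ccacaaaabbbabaabcbba')

SA = [24, 9, 10, 11, 18, 16, 12, 19, 7, 23, 17, 15, 22, 14, 13, 1, 2, 3, 20, 4, 8, 6, 21, 0, 5]
[i] adj suffixes → lcp
  [1] 24/9 → 1 ('a')
  [2] 9/10 → 3 ('aaa')
  [3] 10/11 → 2 ('aa')
  [4] 11/18 → 3 ('aab')
  [5] 18/16 → 1 ('a')
  [6] 16/12 → 2 ('ab')
  [7] 12/19 → 2 ('ab')
  [8] 19/7 → 1 ('a')
  [9] 7/23 → 0 ('')
  [10] 23/17 → 2 ('ba')
  [11] 17/15 → 2 ('ba')
  [12] 15/22 → 1 ('b')
  [13] 22/14 → 3 ('bba')
  [14] 14/13 → 2 ('bb')
  [15] 13/1 → 3 ('bbb')
  [16] 1/2 → 3 ('bbb')
  [17] 2/3 → 2 ('bb')
  [18] 3/20 → 1 ('b')
  [19] 20/4 → 2 ('bc')
  [20] 4/8 → 0 ('')
  [21] 8/6 → 2 ('ca')
  [22] 6/21 → 1 ('c')
  [23] 21/0 → 3 ('cbb')
  [24] 0/5 → 1 ('c')

[0, 1, 3, 2, 3, 1, 2, 2, 1, 0, 2, 2, 1, 3, 2, 3, 3, 2, 1, 2, 0, 2, 1, 3, 1]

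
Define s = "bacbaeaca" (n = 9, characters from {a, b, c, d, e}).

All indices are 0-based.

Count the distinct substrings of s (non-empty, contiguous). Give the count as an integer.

sorted suffixes:
  #0 SA[0]=8  'a'
  #1 SA[1]=6  'aca'
  #2 SA[2]=1  'acbaeaca'
  #3 SA[3]=4  'aeaca'
  #4 SA[4]=0  'bacbaeaca'
  #5 SA[5]=3  'baeaca'
  #6 SA[6]=7  'ca'
  #7 SA[7]=2  'cbaeaca'
  #8 SA[8]=5  'eaca'

SA = [8, 6, 1, 4, 0, 3, 7, 2, 5]
rank  pair      lcp
   1  s[8:],s[6:]  1  'a'
   2  s[6:],s[1:]  2  'ac'
   3  s[1:],s[4:]  1  'a'
   4  s[4:],s[0:]  0  ''
   5  s[0:],s[3:]  2  'ba'
   6  s[3:],s[7:]  0  ''
   7  s[7:],s[2:]  1  'c'
   8  s[2:],s[5:]  0  ''

n(n+1)/2 = 9·10/2 = 45
Σ LCP = 0 + 1 + 2 + 1 + 0 + 2 + 0 + 1 + 0 = 7
distinct = 45 − 7 = 38

38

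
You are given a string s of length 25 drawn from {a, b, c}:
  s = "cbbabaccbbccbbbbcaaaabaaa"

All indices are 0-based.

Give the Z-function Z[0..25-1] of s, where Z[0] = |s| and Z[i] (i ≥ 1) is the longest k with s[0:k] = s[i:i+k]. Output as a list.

[25, 0, 0, 0, 0, 0, 1, 3, 0, 0, 1, 3, 0, 0, 0, 0, 1, 0, 0, 0, 0, 0, 0, 0, 0]

Z[0]=25
i=1: i≥r, start 0; Z[1]=0
i=2: i≥r, start 0; Z[2]=0
i=3: i≥r, start 0; Z[3]=0
i=4: i≥r, start 0; Z[4]=0
i=5: i≥r, start 0; Z[5]=0
i=6: i≥r, start 0; Z[6]=1 scan→box=[6,7)
i=7: i≥r, start 0; Z[7]=3 scan→box=[7,10)
i=8: min(r-i=2, Z[1]=0)=0; Z[8]=0
i=9: min(r-i=1, Z[2]=0)=0; Z[9]=0
i=10: i≥r, start 0; Z[10]=1 scan→box=[10,11)
i=11: i≥r, start 0; Z[11]=3 scan→box=[11,14)
i=12: min(r-i=2, Z[1]=0)=0; Z[12]=0
i=13: min(r-i=1, Z[2]=0)=0; Z[13]=0
i=14: i≥r, start 0; Z[14]=0
i=15: i≥r, start 0; Z[15]=0
i=16: i≥r, start 0; Z[16]=1 scan→box=[16,17)
i=17: i≥r, start 0; Z[17]=0
i=18: i≥r, start 0; Z[18]=0
i=19: i≥r, start 0; Z[19]=0
i=20: i≥r, start 0; Z[20]=0
i=21: i≥r, start 0; Z[21]=0
i=22: i≥r, start 0; Z[22]=0
i=23: i≥r, start 0; Z[23]=0
i=24: i≥r, start 0; Z[24]=0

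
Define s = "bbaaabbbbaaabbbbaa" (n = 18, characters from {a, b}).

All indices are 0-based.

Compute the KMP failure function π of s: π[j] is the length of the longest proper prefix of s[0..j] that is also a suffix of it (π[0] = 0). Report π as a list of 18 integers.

[0, 1, 0, 0, 0, 1, 2, 2, 2, 3, 4, 5, 6, 7, 8, 9, 10, 11]

π[0] = 0
j=1 s[j]='b': π[1]=1 (border 'b')
j=2 s[j]='a': k: 1→0; π[2]=0 (border '')
j=3 s[j]='a': π[3]=0 (border '')
j=4 s[j]='a': π[4]=0 (border '')
j=5 s[j]='b': π[5]=1 (border 'b')
j=6 s[j]='b': π[6]=2 (border 'bb')
j=7 s[j]='b': k: 2→1; π[7]=2 (border 'bb')
j=8 s[j]='b': k: 2→1; π[8]=2 (border 'bb')
j=9 s[j]='a': π[9]=3 (border 'bba')
j=10 s[j]='a': π[10]=4 (border 'bbaa')
j=11 s[j]='a': π[11]=5 (border 'bbaaa')
j=12 s[j]='b': π[12]=6 (border 'bbaaab')
j=13 s[j]='b': π[13]=7 (border 'bbaaabb')
j=14 s[j]='b': π[14]=8 (border 'bbaaabbb')
j=15 s[j]='b': π[15]=9 (border 'bbaaabbbb')
j=16 s[j]='a': π[16]=10 (border 'bbaaabbbba')
j=17 s[j]='a': π[17]=11 (border 'bbaaabbbbaa')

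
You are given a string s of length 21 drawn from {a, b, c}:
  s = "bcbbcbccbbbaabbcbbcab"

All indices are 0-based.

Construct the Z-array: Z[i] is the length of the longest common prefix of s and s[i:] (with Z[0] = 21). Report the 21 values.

Z[0]=21
i=1: i≥r, start 0; Z[1]=0
i=2: i≥r, start 0; Z[2]=1 scan→box=[2,3)
i=3: i≥r, start 0; Z[3]=3 scan→box=[3,6)
i=4: min(r-i=2, Z[1]=0)=0; Z[4]=0
i=5: min(r-i=1, Z[2]=1)=1; Z[5]=2 scan→box=[5,7)
i=6: min(r-i=1, Z[1]=0)=0; Z[6]=0
i=7: i≥r, start 0; Z[7]=0
i=8: i≥r, start 0; Z[8]=1 scan→box=[8,9)
i=9: i≥r, start 0; Z[9]=1 scan→box=[9,10)
i=10: i≥r, start 0; Z[10]=1 scan→box=[10,11)
i=11: i≥r, start 0; Z[11]=0
i=12: i≥r, start 0; Z[12]=0
i=13: i≥r, start 0; Z[13]=1 scan→box=[13,14)
i=14: i≥r, start 0; Z[14]=5 scan→box=[14,19)
i=15: min(r-i=4, Z[1]=0)=0; Z[15]=0
i=16: min(r-i=3, Z[2]=1)=1; Z[16]=1
i=17: min(r-i=2, Z[3]=3)=2; Z[17]=2
i=18: min(r-i=1, Z[4]=0)=0; Z[18]=0
i=19: i≥r, start 0; Z[19]=0
i=20: i≥r, start 0; Z[20]=1 scan→box=[20,21)

[21, 0, 1, 3, 0, 2, 0, 0, 1, 1, 1, 0, 0, 1, 5, 0, 1, 2, 0, 0, 1]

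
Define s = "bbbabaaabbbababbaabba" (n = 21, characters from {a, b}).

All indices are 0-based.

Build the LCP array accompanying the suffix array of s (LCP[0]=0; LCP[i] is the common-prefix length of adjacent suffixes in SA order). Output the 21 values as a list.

rank→(start, suffix):
  0 → (20, 'a')
  1 → (5, 'aaabbbababbaabba')
  2 → (16, 'aabba')
  3 → (6, 'aabbbababbaabba')
  4 → (3, 'abaaabbbababbaabba')
  5 → (11, 'ababbaabba')
  6 → (17, 'abba')
  7 → (13, 'abbaabba')
  8 → (7, 'abbbababbaabba')
  9 → (19, 'ba')
  10 → (4, 'baaabbbababbaabba')
  11 → (15, 'baabba')
  12 → (2, 'babaaabbbababbaabba')
  13 → (10, 'bababbaabba')
  14 → (12, 'babbaabba')
  15 → (18, 'bba')
  16 → (14, 'bbaabba')
  17 → (1, 'bbabaaabbbababbaabba')
  18 → (9, 'bbababbaabba')
  19 → (0, 'bbbabaaabbbababbaabba')
  20 → (8, 'bbbababbaabba')

SA = [20, 5, 16, 6, 3, 11, 17, 13, 7, 19, 4, 15, 2, 10, 12, 18, 14, 1, 9, 0, 8]
[i] adj suffixes → lcp
  [1] 20/5 → 1 ('a')
  [2] 5/16 → 2 ('aa')
  [3] 16/6 → 4 ('aabb')
  [4] 6/3 → 1 ('a')
  [5] 3/11 → 3 ('aba')
  [6] 11/17 → 2 ('ab')
  [7] 17/13 → 4 ('abba')
  [8] 13/7 → 3 ('abb')
  [9] 7/19 → 0 ('')
  [10] 19/4 → 2 ('ba')
  [11] 4/15 → 3 ('baa')
  [12] 15/2 → 2 ('ba')
  [13] 2/10 → 4 ('baba')
  [14] 10/12 → 3 ('bab')
  [15] 12/18 → 1 ('b')
  [16] 18/14 → 3 ('bba')
  [17] 14/1 → 3 ('bba')
  [18] 1/9 → 5 ('bbaba')
  [19] 9/0 → 2 ('bb')
  [20] 0/8 → 6 ('bbbaba')

[0, 1, 2, 4, 1, 3, 2, 4, 3, 0, 2, 3, 2, 4, 3, 1, 3, 3, 5, 2, 6]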